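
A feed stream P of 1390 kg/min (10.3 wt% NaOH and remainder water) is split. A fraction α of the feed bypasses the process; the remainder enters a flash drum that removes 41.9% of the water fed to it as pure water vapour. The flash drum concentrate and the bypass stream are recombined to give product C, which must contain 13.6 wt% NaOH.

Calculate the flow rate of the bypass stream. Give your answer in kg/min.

All 1390×0.103 = 143.17 kg/min of NaOH reaches C, so C = 143.17/0.136 = 1052.7 kg/min and vapour = 337.28 kg/min.
The evaporator receives (1−α)·1390 of feed at 0.897 water and removes 0.419 of that water:
0.419×0.897×(1−α)×1390 = 337.28
(1−α) = 337.28/522.42 = 0.6456;  α = 0.3544.
Bypass flow = 0.3544×1390 = 492.61 kg/min.

492.6 kg/min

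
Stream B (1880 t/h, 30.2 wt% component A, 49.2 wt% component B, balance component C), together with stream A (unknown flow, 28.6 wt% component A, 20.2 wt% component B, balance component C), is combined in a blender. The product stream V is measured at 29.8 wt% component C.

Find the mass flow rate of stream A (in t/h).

Let A be the unknown flow. Total out = 1880 + A.
component C balance: 387.28 + 0.512·A = 0.298·(1880 + A)
(0.512 − 0.298)·A = 0.298×1880 − 387.28 = 172.96
A = 172.96 / 0.214 = 808.22 t/h

808.2 t/h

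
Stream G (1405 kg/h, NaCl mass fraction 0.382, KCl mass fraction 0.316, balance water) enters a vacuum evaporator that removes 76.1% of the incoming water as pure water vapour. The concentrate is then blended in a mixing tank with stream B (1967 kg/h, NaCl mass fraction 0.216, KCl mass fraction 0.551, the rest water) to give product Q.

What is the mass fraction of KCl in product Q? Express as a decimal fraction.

0.501

Vapour removed = 0.761×0.302×1405 = 322.9 kg/h; concentrate = 1082.1 kg/h.
KCl reaching the mixer = 443.98 (from concentrate) + 1967×0.551 = 1527.8 kg/h.
Product flow = 1082.1 + 1967 = 3049.1 kg/h; KCl fraction = 0.501.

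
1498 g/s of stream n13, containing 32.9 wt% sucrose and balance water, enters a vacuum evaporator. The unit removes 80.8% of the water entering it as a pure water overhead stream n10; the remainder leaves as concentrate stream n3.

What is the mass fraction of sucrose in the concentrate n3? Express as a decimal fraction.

0.7186

sucrose is not removed: 1498×0.329 = 492.84 g/s of sucrose enters n3.
water entering = 1498×0.671 = 1005.2 g/s; overhead removed = 0.808×1005.2 = 812.17 g/s.
Concentrate = 1498 − 812.17 = 685.83 g/s.
Mass fraction = 492.84/685.83 = 0.7186.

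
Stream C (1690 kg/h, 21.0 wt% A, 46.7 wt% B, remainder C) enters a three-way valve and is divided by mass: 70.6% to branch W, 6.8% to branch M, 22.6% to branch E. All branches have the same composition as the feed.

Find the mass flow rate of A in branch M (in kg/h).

Branch M total = 0.068×1690 = 114.92 kg/h.
A in M = 0.210×114.92 = 24.133 kg/h.

24.13 kg/h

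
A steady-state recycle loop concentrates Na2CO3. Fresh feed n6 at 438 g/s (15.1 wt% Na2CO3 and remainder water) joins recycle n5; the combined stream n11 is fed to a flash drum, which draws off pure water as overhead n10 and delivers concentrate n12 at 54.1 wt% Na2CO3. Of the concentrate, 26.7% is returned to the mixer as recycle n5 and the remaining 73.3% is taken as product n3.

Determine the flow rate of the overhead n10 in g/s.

315.7 g/s

Overall Na2CO3 balance (none leaves overhead): Na2CO3 in fresh feed = Na2CO3 in product, i.e. 438×0.151 = (1−0.267)·n12·0.541.
n12 = 66.138/(0.541×0.733) = 166.78 g/s.
Recycle n5 = 0.267×166.78 = 44.531 g/s.
Combined feed n11 = 438 + 44.531 = 482.53 g/s.
Overhead n10 = n11 − n12 = 482.53 − 166.78 = 315.75 g/s.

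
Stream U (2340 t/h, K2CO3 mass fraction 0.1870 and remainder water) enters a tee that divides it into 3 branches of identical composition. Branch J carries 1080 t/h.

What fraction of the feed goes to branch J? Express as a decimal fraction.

0.462

Fraction to J = 1080/2340 = 0.4615.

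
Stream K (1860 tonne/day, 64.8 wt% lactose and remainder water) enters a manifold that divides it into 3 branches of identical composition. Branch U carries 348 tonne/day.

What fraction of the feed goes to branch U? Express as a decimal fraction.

Fraction to U = 348/1860 = 0.1871.

0.187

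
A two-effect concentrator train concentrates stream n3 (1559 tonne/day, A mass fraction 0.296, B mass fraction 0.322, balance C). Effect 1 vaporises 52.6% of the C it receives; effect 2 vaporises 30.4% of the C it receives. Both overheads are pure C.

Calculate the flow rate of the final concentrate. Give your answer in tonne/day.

1160 tonne/day

C in feed = 1559×0.382 = 595.54 tonne/day.
After stage 1: C left = (1−0.526)×595.54 = 282.29; stream total = 1245.7 tonne/day.
After stage 2: C left = (1−0.304)×282.29 = 196.47; final concentrate = 1159.9 tonne/day.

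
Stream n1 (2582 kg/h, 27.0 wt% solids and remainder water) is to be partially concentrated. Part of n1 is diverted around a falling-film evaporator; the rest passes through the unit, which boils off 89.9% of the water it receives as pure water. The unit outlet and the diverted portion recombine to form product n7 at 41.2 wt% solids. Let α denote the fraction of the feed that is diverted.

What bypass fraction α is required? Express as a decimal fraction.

0.475

All 2582×0.270 = 697.14 kg/h of solids reaches n7, so n7 = 697.14/0.412 = 1692.1 kg/h and vapour = 889.91 kg/h.
The evaporator receives (1−α)·2582 of feed at 0.730 water and removes 0.899 of that water:
0.899×0.730×(1−α)×2582 = 889.91
(1−α) = 889.91/1694.5 = 0.5252;  α = 0.4748.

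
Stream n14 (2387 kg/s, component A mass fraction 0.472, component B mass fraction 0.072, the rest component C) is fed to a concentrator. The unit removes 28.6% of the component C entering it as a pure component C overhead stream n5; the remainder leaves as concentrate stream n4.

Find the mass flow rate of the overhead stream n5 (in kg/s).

311.3 kg/s

component C entering = 2387×0.456 = 1088.5 kg/s; overhead removed = 0.286×1088.5 = 311.3 kg/s.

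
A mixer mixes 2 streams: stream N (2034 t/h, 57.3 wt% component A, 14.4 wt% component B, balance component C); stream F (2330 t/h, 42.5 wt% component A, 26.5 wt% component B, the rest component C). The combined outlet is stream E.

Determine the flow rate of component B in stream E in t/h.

910.3 t/h

component B out = component B in = 2034×0.144 + 2330×0.265 = 910.35 t/h.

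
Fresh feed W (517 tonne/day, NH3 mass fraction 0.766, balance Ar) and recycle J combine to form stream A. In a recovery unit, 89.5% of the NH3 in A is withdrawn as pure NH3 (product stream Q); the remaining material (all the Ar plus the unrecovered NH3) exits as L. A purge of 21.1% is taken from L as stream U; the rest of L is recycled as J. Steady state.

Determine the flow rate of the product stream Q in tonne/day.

386.5 tonne/day

NH3 in A: m_A = 517×0.766 + (1−0.211)·(1−0.895)·m_A, so m_A = 396.02/0.9172 = 431.79 tonne/day.
Product Q = 0.895×431.79 = 386.46 tonne/day.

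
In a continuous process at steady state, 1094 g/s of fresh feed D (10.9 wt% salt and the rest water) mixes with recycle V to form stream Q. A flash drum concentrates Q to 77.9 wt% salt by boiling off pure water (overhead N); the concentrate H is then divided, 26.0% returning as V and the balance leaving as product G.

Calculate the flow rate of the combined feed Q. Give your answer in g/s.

1148 g/s

Overall salt balance (none leaves overhead): salt in fresh feed = salt in product, i.e. 1094×0.109 = (1−0.260)·H·0.779.
H = 119.25/(0.779×0.740) = 206.86 g/s.
Recycle V = 0.260×206.86 = 53.783 g/s.
Combined feed Q = 1094 + 53.783 = 1147.8 g/s.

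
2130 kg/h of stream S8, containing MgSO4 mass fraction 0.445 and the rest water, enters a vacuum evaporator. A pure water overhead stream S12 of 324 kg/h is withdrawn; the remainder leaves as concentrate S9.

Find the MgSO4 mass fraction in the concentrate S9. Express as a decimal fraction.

0.525

MgSO4 is not removed: 2130×0.445 = 947.85 kg/h of MgSO4 enters S9.
Concentrate = 2130 − 324 = 1806 kg/h.
Mass fraction = 947.85/1806 = 0.525.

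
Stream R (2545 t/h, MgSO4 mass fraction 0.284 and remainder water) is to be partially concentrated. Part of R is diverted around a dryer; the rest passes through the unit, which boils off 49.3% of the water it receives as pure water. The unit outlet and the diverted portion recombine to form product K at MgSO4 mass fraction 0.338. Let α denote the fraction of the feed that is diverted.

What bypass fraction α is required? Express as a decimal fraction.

0.547

All 2545×0.284 = 722.78 t/h of MgSO4 reaches K, so K = 722.78/0.338 = 2138.4 t/h and vapour = 406.6 t/h.
The evaporator receives (1−α)·2545 of feed at 0.716 water and removes 0.493 of that water:
0.493×0.716×(1−α)×2545 = 406.6
(1−α) = 406.6/898.35 = 0.4526;  α = 0.5474.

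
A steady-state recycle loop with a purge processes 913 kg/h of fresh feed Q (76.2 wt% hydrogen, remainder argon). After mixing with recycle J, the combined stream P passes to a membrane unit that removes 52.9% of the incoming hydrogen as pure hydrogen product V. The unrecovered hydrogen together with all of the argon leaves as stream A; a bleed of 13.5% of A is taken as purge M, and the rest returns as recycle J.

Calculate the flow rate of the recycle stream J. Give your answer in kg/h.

1871 kg/h

argon enters only via Q and leaves only via the purge: 913×0.238 = 0.135×(argon in A), and the membrane unit passes all argon, so argon in P = argon in A = 1609.6 kg/h.
hydrogen in P: m_A = 913×0.762 + (1−0.135)·(1−0.529)·m_A, so m_A = 695.71/0.5926 = 1174 kg/h.
A = (1−0.529)×1174 + 1609.6 = 2162.5 kg/h.
Recycle J = (1−0.135)×2162.5 = 1870.6 kg/h.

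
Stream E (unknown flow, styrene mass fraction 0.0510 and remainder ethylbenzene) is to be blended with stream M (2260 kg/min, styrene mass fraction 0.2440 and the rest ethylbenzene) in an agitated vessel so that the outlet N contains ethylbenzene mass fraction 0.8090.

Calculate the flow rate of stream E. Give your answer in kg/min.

Let E be the unknown flow. Total out = 2260 + E.
ethylbenzene balance: 1708.6 + 0.949·E = 0.809·(2260 + E)
(0.949 − 0.809)·E = 0.809×2260 − 1708.6 = 119.78
E = 119.78 / 0.140 = 855.57 kg/min

855.6 kg/min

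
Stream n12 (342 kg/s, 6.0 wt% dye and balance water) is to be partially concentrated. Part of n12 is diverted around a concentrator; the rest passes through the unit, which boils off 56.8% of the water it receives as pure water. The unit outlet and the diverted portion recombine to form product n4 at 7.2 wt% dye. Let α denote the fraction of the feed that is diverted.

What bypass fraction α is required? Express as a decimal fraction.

All 342×0.060 = 20.52 kg/s of dye reaches n4, so n4 = 20.52/0.072 = 285 kg/s and vapour = 57 kg/s.
The evaporator receives (1−α)·342 of feed at 0.940 water and removes 0.568 of that water:
0.568×0.940×(1−α)×342 = 57
(1−α) = 57/182.6 = 0.3122;  α = 0.6878.

0.688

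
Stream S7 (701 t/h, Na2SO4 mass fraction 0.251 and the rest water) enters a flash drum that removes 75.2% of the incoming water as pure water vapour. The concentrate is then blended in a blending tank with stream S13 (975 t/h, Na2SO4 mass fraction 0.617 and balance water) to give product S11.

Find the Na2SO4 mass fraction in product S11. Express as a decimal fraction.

0.607

Vapour removed = 0.752×0.749×701 = 394.84 t/h; concentrate = 306.16 t/h.
Na2SO4 reaching the mixer = 175.95 (from concentrate) + 975×0.617 = 777.53 t/h.
Product flow = 306.16 + 975 = 1281.2 t/h; Na2SO4 fraction = 0.607.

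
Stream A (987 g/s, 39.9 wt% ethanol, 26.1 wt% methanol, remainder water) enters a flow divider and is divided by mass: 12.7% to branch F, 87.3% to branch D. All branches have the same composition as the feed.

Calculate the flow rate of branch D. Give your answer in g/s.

861.7 g/s

Branch D flow = 0.873×987 = 861.65 g/s.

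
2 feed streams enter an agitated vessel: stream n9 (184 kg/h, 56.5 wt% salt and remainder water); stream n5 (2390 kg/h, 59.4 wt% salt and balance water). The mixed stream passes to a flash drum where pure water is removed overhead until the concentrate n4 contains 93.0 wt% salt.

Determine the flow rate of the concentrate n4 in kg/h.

salt entering = 184×0.565 + 2390×0.594 = 1523.6 kg/h.
All salt reports to n4, so n4 = 1523.6/0.930 = 1638.3 kg/h.

1638 kg/h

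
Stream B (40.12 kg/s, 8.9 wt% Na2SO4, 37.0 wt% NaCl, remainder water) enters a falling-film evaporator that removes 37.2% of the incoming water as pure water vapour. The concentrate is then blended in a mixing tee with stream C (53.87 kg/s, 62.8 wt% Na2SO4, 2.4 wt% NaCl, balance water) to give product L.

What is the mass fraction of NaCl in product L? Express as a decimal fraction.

0.188

Vapour removed = 0.372×0.541×40.12 = 8.0742 kg/s; concentrate = 32.046 kg/s.
NaCl reaching the mixer = 14.844 (from concentrate) + 53.87×0.024 = 16.137 kg/s.
Product flow = 32.046 + 53.87 = 85.916 kg/s; NaCl fraction = 0.188.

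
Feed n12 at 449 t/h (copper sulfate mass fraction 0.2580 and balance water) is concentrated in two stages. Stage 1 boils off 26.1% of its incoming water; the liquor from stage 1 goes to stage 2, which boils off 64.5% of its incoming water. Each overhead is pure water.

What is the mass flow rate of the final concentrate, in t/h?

water in feed = 449×0.742 = 333.16 t/h.
After stage 1: water left = (1−0.261)×333.16 = 246.2; stream total = 362.05 t/h.
After stage 2: water left = (1−0.645)×246.2 = 87.402; final concentrate = 203.24 t/h.

203.2 t/h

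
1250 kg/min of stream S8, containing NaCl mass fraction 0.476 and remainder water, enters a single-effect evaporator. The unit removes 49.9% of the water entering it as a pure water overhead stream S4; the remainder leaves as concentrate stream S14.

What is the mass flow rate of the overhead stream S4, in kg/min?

326.8 kg/min

water entering = 1250×0.524 = 655 kg/min; overhead removed = 0.499×655 = 326.85 kg/min.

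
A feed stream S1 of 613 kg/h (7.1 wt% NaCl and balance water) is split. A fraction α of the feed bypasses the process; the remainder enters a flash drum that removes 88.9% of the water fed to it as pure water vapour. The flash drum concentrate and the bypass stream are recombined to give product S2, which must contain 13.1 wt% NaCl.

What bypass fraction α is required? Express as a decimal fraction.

All 613×0.071 = 43.523 kg/h of NaCl reaches S2, so S2 = 43.523/0.131 = 332.24 kg/h and vapour = 280.76 kg/h.
The evaporator receives (1−α)·613 of feed at 0.929 water and removes 0.889 of that water:
0.889×0.929×(1−α)×613 = 280.76
(1−α) = 280.76/506.27 = 0.5546;  α = 0.4454.

0.445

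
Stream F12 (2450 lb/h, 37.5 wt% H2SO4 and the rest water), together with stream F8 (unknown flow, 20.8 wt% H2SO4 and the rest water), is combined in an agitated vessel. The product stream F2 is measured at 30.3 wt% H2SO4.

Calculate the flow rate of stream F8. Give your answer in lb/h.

Let F8 be the unknown flow. Total out = 2450 + F8.
H2SO4 balance: 918.75 + 0.208·F8 = 0.303·(2450 + F8)
(0.208 − 0.303)·F8 = 0.303×2450 − 918.75 = -176.4
F8 = -176.4 / -0.095 = 1856.8 lb/h

1857 lb/h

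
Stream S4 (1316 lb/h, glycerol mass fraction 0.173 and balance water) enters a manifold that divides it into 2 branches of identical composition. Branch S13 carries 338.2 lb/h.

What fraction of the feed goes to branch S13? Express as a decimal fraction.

Fraction to S13 = 338.2/1316 = 0.2570.

0.257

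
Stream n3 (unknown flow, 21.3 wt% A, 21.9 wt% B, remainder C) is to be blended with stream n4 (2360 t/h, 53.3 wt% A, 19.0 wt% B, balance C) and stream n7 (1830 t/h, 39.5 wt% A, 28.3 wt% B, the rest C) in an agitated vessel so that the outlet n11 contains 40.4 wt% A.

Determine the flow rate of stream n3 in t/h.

Let n3 be the unknown flow. Total out = 4190 + n3.
A balance: 1980.7 + 0.213·n3 = 0.404·(4190 + n3)
(0.213 − 0.404)·n3 = 0.404×4190 − 1980.7 = -287.97
n3 = -287.97 / -0.191 = 1507.7 t/h

1508 t/h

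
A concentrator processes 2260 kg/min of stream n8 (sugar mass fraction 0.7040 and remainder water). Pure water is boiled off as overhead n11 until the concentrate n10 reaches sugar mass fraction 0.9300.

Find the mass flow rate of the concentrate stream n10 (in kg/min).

sugar is conserved: 2260×0.704 = 1591 kg/min all reports to the concentrate.
Concentrate = 1591/(target fraction) = 1710.8 kg/min.

1711 kg/min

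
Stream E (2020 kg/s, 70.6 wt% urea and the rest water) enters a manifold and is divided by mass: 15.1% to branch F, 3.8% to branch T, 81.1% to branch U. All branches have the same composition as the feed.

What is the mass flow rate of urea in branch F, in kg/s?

Branch F total = 0.151×2020 = 305.02 kg/s.
urea in F = 0.706×305.02 = 215.34 kg/s.

215.3 kg/s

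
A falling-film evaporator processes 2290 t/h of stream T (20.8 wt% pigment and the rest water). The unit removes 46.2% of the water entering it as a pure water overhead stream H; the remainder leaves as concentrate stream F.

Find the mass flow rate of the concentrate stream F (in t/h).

1452 t/h

water entering = 2290×0.792 = 1813.7 t/h; overhead removed = 0.462×1813.7 = 837.92 t/h.
Concentrate = 2290 − 837.92 = 1452.1 t/h.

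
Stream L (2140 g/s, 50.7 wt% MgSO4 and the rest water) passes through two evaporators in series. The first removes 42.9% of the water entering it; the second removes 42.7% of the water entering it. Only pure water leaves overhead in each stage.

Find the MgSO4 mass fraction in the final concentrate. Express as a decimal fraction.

water in feed = 2140×0.493 = 1055 g/s.
After stage 1: water left = (1−0.429)×1055 = 602.42; stream total = 1687.4 g/s.
After stage 2: water left = (1−0.427)×602.42 = 345.18; final concentrate = 1430.2 g/s.
MgSO4 fraction = 1085/1430.2 = 0.759.

0.759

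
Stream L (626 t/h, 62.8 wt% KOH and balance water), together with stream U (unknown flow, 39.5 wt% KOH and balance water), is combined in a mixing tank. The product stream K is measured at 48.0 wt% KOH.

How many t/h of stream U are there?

Let U be the unknown flow. Total out = 626 + U.
KOH balance: 393.13 + 0.395·U = 0.480·(626 + U)
(0.395 − 0.480)·U = 0.480×626 − 393.13 = -92.648
U = -92.648 / -0.085 = 1090 t/h

1090 t/h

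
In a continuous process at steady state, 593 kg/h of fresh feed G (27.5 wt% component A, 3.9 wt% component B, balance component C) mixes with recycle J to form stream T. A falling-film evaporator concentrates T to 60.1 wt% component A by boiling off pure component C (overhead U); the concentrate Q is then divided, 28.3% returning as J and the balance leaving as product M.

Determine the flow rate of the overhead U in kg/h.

321.7 kg/h

Overall component A balance (none leaves overhead): component A in fresh feed = component A in product, i.e. 593×0.275 = (1−0.283)·Q·0.601.
Q = 163.08/(0.601×0.717) = 378.44 kg/h.
Recycle J = 0.283×378.44 = 107.1 kg/h.
Combined feed T = 593 + 107.1 = 700.1 kg/h.
Overhead U = T − Q = 700.1 − 378.44 = 321.66 kg/h.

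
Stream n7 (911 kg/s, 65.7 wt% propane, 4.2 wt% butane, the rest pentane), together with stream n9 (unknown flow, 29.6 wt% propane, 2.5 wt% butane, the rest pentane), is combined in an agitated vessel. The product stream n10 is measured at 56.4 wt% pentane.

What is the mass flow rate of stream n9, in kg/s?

2083 kg/s

Let n9 be the unknown flow. Total out = 911 + n9.
pentane balance: 274.21 + 0.679·n9 = 0.564·(911 + n9)
(0.679 − 0.564)·n9 = 0.564×911 − 274.21 = 239.59
n9 = 239.59 / 0.115 = 2083.4 kg/s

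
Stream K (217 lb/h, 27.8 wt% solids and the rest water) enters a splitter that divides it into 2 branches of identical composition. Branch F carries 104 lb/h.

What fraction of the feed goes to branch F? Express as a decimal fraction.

0.479

Fraction to F = 104/217 = 0.4793.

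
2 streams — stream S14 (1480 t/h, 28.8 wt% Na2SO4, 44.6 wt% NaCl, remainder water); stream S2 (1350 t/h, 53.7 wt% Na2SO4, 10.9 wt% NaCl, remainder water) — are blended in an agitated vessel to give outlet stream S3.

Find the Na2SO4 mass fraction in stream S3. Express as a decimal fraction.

0.407

Total flow out = 1480 + 1350 = 2830 t/h.
Na2SO4 in = 1480×0.288 + 1350×0.537 = 1151.2 t/h.
Na2SO4 mass fraction in S3 = 1151.2/2830 = 0.407.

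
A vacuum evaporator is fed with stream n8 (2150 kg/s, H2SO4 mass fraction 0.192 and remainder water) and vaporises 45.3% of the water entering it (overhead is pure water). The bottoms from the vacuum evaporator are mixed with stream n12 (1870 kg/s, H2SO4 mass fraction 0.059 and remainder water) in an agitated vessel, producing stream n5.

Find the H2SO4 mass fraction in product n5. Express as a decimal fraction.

0.162

Vapour removed = 0.453×0.808×2150 = 786.95 kg/s; concentrate = 1363 kg/s.
H2SO4 reaching the mixer = 412.8 (from concentrate) + 1870×0.059 = 523.13 kg/s.
Product flow = 1363 + 1870 = 3233 kg/s; H2SO4 fraction = 0.162.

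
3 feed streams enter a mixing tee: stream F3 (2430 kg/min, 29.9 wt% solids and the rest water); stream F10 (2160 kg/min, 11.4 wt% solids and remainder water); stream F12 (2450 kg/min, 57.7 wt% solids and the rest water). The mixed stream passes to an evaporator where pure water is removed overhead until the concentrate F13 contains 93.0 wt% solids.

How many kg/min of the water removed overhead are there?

4474 kg/min

solids entering = 2430×0.299 + 2160×0.114 + 2450×0.577 = 2386.5 kg/min.
All solids reports to F13, so F13 = 2386.5/0.930 = 2566.1 kg/min.
Total feed = 7040 kg/min; overhead = 7040 − 2566.1 = 4473.9 kg/min.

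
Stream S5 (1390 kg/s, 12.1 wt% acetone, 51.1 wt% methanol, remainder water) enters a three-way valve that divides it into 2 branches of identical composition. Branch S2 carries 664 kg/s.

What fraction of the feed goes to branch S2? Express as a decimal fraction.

Fraction to S2 = 664/1390 = 0.4777.

0.478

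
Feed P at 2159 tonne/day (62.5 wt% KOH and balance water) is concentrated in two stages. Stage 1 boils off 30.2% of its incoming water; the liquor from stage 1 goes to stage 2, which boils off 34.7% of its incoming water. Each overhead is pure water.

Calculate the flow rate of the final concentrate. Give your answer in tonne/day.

water in feed = 2159×0.375 = 809.62 tonne/day.
After stage 1: water left = (1−0.302)×809.62 = 565.12; stream total = 1914.5 tonne/day.
After stage 2: water left = (1−0.347)×565.12 = 369.02; final concentrate = 1718.4 tonne/day.

1718 tonne/day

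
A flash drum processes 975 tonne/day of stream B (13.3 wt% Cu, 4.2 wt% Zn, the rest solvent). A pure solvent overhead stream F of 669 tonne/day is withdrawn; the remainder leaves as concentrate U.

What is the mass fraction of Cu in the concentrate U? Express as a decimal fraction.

Cu is not removed: 975×0.133 = 129.68 tonne/day of Cu enters U.
Concentrate = 975 − 669 = 306 tonne/day.
Mass fraction = 129.68/306 = 0.424.

0.424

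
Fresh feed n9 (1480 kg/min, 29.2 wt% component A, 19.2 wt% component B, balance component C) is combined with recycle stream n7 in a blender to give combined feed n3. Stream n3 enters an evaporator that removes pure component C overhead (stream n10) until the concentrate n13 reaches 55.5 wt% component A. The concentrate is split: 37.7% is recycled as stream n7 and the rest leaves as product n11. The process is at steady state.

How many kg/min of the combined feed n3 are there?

1951 kg/min

Overall component A balance (none leaves overhead): component A in fresh feed = component A in product, i.e. 1480×0.292 = (1−0.377)·n13·0.555.
n13 = 432.16/(0.555×0.623) = 1249.9 kg/min.
Recycle n7 = 0.377×1249.9 = 471.2 kg/min.
Combined feed n3 = 1480 + 471.2 = 1951.2 kg/min.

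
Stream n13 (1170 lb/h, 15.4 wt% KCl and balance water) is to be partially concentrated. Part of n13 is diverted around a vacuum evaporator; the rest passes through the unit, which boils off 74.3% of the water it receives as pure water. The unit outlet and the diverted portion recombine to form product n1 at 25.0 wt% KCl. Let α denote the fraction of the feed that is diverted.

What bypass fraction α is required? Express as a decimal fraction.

0.389

All 1170×0.154 = 180.18 lb/h of KCl reaches n1, so n1 = 180.18/0.250 = 720.72 lb/h and vapour = 449.28 lb/h.
The evaporator receives (1−α)·1170 of feed at 0.846 water and removes 0.743 of that water:
0.743×0.846×(1−α)×1170 = 449.28
(1−α) = 449.28/735.44 = 0.6109;  α = 0.3891.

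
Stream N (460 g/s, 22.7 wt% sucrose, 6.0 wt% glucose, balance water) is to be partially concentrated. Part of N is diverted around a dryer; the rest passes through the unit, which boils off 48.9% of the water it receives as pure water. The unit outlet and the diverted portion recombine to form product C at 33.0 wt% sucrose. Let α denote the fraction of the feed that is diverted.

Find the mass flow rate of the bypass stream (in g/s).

48.2 g/s

All 460×0.227 = 104.42 g/s of sucrose reaches C, so C = 104.42/0.330 = 316.42 g/s and vapour = 143.58 g/s.
The evaporator receives (1−α)·460 of feed at 0.713 water and removes 0.489 of that water:
0.489×0.713×(1−α)×460 = 143.58
(1−α) = 143.58/160.38 = 0.8952;  α = 0.1048.
Bypass flow = 0.1048×460 = 48.203 g/s.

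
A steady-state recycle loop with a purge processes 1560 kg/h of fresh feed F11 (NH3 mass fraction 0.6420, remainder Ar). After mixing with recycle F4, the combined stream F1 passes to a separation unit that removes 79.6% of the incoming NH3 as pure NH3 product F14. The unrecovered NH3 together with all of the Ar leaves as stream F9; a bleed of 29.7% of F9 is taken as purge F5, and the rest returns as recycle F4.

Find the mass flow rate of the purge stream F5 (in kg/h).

629.3 kg/h

Ar enters only via F11 and leaves only via the purge: 1560×0.358 = 0.297×(Ar in F9), and the separation unit passes all Ar, so Ar in F1 = Ar in F9 = 1880.4 kg/h.
NH3 in F1: m_A = 1560×0.642 + (1−0.297)·(1−0.796)·m_A, so m_A = 1001.5/0.8566 = 1169.2 kg/h.
F9 = (1−0.796)×1169.2 + 1880.4 = 2118.9 kg/h.
Purge F5 = 0.297×2118.9 = 629.32 kg/h.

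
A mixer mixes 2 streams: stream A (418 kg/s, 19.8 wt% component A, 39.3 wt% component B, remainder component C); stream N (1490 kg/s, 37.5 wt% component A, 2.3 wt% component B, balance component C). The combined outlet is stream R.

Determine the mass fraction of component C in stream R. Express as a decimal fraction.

0.560

Total flow out = 418 + 1490 = 1908 kg/s.
component C in = 418×0.409 + 1490×0.602 = 1067.9 kg/s.
component C mass fraction in R = 1067.9/1908 = 0.560.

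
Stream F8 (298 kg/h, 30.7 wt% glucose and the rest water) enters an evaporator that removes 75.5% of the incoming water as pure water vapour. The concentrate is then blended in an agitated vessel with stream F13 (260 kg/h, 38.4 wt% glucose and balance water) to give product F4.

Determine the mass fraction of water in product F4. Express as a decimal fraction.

0.524

Vapour removed = 0.755×0.693×298 = 155.92 kg/h; concentrate = 142.08 kg/h.
water reaching the mixer = 50.596 (from concentrate) + 260×0.616 = 210.76 kg/h.
Product flow = 142.08 + 260 = 402.08 kg/h; water fraction = 0.524.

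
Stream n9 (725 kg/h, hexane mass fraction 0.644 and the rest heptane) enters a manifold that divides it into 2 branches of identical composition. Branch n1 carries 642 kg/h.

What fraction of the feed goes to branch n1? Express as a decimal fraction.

0.886

Fraction to n1 = 642/725 = 0.8855.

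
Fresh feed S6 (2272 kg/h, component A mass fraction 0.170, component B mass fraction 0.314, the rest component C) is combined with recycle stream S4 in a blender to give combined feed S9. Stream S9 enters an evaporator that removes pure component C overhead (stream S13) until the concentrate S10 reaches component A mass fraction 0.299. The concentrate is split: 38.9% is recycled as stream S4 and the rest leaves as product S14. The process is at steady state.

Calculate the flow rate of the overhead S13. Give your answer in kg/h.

Overall component A balance (none leaves overhead): component A in fresh feed = component A in product, i.e. 2272×0.170 = (1−0.389)·S10·0.299.
S10 = 386.24/(0.299×0.611) = 2114.2 kg/h.
Recycle S4 = 0.389×2114.2 = 822.42 kg/h.
Combined feed S9 = 2272 + 822.42 = 3094.4 kg/h.
Overhead S13 = S9 − S10 = 3094.4 − 2114.2 = 980.23 kg/h.

980.2 kg/h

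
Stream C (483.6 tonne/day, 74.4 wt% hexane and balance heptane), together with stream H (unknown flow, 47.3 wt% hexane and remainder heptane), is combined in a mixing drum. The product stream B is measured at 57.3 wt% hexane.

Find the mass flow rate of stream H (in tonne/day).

Let H be the unknown flow. Total out = 483.6 + H.
hexane balance: 359.8 + 0.473·H = 0.573·(483.6 + H)
(0.473 − 0.573)·H = 0.573×483.6 − 359.8 = -82.696
H = -82.696 / -0.100 = 826.96 tonne/day

827 tonne/day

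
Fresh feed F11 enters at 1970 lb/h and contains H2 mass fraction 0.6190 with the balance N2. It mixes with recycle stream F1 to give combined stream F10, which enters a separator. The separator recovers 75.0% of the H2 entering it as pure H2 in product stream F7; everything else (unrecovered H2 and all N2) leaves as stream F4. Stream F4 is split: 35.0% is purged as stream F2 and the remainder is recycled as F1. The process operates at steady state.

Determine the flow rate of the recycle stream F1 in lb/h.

N2 enters only via F11 and leaves only via the purge: 1970×0.381 = 0.350×(N2 in F4), and the separator passes all N2, so N2 in F10 = N2 in F4 = 2144.5 lb/h.
H2 in F10: m_A = 1970×0.619 + (1−0.350)·(1−0.750)·m_A, so m_A = 1219.4/0.8375 = 1456 lb/h.
F4 = (1−0.750)×1456 + 2144.5 = 2508.5 lb/h.
Recycle F1 = (1−0.350)×2508.5 = 1630.5 lb/h.

1631 lb/h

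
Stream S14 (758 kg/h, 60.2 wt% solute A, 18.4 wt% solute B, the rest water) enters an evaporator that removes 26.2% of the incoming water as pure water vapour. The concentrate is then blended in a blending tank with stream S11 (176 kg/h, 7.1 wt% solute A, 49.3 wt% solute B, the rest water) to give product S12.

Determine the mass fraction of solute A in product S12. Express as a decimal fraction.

Vapour removed = 0.262×0.214×758 = 42.5 kg/h; concentrate = 715.5 kg/h.
solute A reaching the mixer = 456.32 (from concentrate) + 176×0.071 = 468.81 kg/h.
Product flow = 715.5 + 176 = 891.5 kg/h; solute A fraction = 0.526.

0.526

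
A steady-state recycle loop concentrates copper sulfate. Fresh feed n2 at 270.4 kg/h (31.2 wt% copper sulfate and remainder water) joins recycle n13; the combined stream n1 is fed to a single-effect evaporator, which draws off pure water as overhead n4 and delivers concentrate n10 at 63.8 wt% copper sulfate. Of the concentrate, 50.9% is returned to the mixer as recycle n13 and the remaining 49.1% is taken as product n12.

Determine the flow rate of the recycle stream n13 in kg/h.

137.1 kg/h

Overall copper sulfate balance (none leaves overhead): copper sulfate in fresh feed = copper sulfate in product, i.e. 270.4×0.312 = (1−0.509)·n10·0.638.
n10 = 84.365/(0.638×0.491) = 269.31 kg/h.
Recycle n13 = 0.509×269.31 = 137.08 kg/h.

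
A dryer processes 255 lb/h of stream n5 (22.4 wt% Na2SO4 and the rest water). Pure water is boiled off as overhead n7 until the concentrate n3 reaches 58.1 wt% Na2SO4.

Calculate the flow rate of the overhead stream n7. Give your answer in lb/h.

156.7 lb/h

Na2SO4 is conserved: 255×0.224 = 57.12 lb/h all reports to the concentrate.
Concentrate = 57.12/(target fraction) = 98.313 lb/h.
Overhead = 255 − 98.313 = 156.69 lb/h.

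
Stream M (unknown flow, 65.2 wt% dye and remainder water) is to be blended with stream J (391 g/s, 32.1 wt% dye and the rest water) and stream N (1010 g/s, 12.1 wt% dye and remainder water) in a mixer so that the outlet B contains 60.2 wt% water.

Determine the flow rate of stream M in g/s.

1220 g/s

Let M be the unknown flow. Total out = 1401 + M.
water balance: 1153.3 + 0.348·M = 0.602·(1401 + M)
(0.348 − 0.602)·M = 0.602×1401 − 1153.3 = -309.88
M = -309.88 / -0.254 = 1220 g/s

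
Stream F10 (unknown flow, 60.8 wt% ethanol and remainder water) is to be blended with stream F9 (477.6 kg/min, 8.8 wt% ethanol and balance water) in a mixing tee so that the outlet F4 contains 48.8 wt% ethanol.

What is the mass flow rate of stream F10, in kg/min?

Let F10 be the unknown flow. Total out = 477.6 + F10.
ethanol balance: 42.029 + 0.608·F10 = 0.488·(477.6 + F10)
(0.608 − 0.488)·F10 = 0.488×477.6 − 42.029 = 191.04
F10 = 191.04 / 0.120 = 1592 kg/min

1592 kg/min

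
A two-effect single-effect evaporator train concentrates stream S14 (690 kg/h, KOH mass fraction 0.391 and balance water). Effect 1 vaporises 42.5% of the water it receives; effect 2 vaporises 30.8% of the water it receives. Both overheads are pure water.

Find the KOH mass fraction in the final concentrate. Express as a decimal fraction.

water in feed = 690×0.609 = 420.21 kg/h.
After stage 1: water left = (1−0.425)×420.21 = 241.62; stream total = 511.41 kg/h.
After stage 2: water left = (1−0.308)×241.62 = 167.2; final concentrate = 436.99 kg/h.
KOH fraction = 269.79/436.99 = 0.617.

0.617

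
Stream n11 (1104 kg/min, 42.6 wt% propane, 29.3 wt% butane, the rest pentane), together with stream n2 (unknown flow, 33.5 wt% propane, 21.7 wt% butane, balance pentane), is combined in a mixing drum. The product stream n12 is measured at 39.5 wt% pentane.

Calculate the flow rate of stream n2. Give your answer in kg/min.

2375 kg/min

Let n2 be the unknown flow. Total out = 1104 + n2.
pentane balance: 310.22 + 0.448·n2 = 0.395·(1104 + n2)
(0.448 − 0.395)·n2 = 0.395×1104 − 310.22 = 125.86
n2 = 125.86 / 0.053 = 2374.6 kg/min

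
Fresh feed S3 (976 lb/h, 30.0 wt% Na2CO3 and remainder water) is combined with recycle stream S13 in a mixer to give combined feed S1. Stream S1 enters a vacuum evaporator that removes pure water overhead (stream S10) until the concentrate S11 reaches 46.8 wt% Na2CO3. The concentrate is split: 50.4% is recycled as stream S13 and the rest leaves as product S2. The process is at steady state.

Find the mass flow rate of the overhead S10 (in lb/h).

350.4 lb/h

Overall Na2CO3 balance (none leaves overhead): Na2CO3 in fresh feed = Na2CO3 in product, i.e. 976×0.300 = (1−0.504)·S11·0.468.
S11 = 292.8/(0.468×0.496) = 1261.4 lb/h.
Recycle S13 = 0.504×1261.4 = 635.73 lb/h.
Combined feed S1 = 976 + 635.73 = 1611.7 lb/h.
Overhead S10 = S1 − S11 = 1611.7 − 1261.4 = 350.36 lb/h.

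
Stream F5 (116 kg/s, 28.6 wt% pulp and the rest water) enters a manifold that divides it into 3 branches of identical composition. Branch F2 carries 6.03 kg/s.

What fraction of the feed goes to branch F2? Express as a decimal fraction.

0.052

Fraction to F2 = 6.03/116 = 0.0520.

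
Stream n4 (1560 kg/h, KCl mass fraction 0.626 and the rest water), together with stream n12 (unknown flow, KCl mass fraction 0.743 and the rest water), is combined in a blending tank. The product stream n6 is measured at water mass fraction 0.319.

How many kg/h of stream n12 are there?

Let n12 be the unknown flow. Total out = 1560 + n12.
water balance: 583.44 + 0.257·n12 = 0.319·(1560 + n12)
(0.257 − 0.319)·n12 = 0.319×1560 − 583.44 = -85.8
n12 = -85.8 / -0.062 = 1383.9 kg/h

1384 kg/h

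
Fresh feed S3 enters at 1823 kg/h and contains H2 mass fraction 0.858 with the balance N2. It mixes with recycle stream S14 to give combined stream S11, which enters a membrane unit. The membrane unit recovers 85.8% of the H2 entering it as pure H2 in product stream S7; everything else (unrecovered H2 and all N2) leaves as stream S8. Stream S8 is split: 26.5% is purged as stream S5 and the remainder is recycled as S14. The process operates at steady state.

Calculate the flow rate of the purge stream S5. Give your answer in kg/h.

324.6 kg/h

N2 enters only via S3 and leaves only via the purge: 1823×0.142 = 0.265×(N2 in S8), and the membrane unit passes all N2, so N2 in S11 = N2 in S8 = 976.85 kg/h.
H2 in S11: m_A = 1823×0.858 + (1−0.265)·(1−0.858)·m_A, so m_A = 1564.1/0.8956 = 1746.4 kg/h.
S8 = (1−0.858)×1746.4 + 976.85 = 1224.8 kg/h.
Purge S5 = 0.265×1224.8 = 324.58 kg/h.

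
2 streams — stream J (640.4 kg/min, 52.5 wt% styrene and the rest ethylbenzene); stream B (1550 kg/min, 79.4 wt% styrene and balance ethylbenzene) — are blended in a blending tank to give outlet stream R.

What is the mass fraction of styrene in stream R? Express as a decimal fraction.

Total flow out = 640.4 + 1550 = 2190.4 kg/min.
styrene in = 640.4×0.525 + 1550×0.794 = 1566.9 kg/min.
styrene mass fraction in R = 1566.9/2190.4 = 0.715.

0.715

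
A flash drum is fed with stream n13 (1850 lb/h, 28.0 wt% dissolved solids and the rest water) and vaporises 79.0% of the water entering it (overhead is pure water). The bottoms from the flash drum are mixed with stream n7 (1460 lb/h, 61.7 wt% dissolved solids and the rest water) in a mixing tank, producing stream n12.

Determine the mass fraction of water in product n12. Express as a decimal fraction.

Vapour removed = 0.790×0.720×1850 = 1052.3 lb/h; concentrate = 797.72 lb/h.
water reaching the mixer = 279.72 (from concentrate) + 1460×0.383 = 838.9 lb/h.
Product flow = 797.72 + 1460 = 2257.7 lb/h; water fraction = 0.3716.

0.3716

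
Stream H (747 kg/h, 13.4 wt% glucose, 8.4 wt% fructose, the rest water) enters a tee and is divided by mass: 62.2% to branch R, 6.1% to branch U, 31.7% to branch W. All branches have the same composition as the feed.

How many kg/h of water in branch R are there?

363.3 kg/h

Branch R total = 0.622×747 = 464.63 kg/h.
water in R = 0.782×464.63 = 363.34 kg/h.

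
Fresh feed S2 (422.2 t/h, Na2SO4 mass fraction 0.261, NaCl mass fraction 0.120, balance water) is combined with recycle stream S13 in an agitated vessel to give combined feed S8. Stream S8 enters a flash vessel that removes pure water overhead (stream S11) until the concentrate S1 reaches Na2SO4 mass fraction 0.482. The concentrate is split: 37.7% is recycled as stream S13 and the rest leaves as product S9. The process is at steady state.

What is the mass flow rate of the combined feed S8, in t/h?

560.5 t/h

Overall Na2SO4 balance (none leaves overhead): Na2SO4 in fresh feed = Na2SO4 in product, i.e. 422.2×0.261 = (1−0.377)·S1·0.482.
S1 = 110.19/(0.482×0.623) = 366.96 t/h.
Recycle S13 = 0.377×366.96 = 138.35 t/h.
Combined feed S8 = 422.2 + 138.35 = 560.55 t/h.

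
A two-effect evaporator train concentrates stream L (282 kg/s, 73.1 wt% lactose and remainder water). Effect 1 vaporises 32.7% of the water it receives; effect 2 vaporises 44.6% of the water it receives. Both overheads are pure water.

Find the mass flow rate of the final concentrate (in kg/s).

234.4 kg/s

water in feed = 282×0.269 = 75.858 kg/s.
After stage 1: water left = (1−0.327)×75.858 = 51.052; stream total = 257.19 kg/s.
After stage 2: water left = (1−0.446)×51.052 = 28.283; final concentrate = 234.43 kg/s.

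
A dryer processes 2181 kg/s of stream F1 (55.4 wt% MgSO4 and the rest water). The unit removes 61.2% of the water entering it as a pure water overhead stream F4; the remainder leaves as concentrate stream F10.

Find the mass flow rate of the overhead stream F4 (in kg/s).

water entering = 2181×0.446 = 972.73 kg/s; overhead removed = 0.612×972.73 = 595.31 kg/s.

595.3 kg/s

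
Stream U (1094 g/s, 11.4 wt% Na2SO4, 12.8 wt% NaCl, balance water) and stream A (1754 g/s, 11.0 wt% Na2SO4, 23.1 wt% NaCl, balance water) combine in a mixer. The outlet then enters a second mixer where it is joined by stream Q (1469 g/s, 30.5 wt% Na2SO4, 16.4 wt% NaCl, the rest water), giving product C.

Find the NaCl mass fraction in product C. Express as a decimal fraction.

Overall, product flow = 4317 g/s.
NaCl in = 1094×0.128 + 1754×0.231 + 1469×0.164 = 786.12 g/s.
NaCl fraction in C = 0.1821.

0.1821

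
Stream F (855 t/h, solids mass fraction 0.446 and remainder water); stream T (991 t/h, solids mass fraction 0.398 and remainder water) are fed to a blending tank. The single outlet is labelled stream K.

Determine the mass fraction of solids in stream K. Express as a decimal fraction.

0.420

Total flow out = 855 + 991 = 1846 t/h.
solids in = 855×0.446 + 991×0.398 = 775.75 t/h.
solids mass fraction in K = 775.75/1846 = 0.420.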